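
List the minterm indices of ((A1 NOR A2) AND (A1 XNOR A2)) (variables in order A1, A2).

Σm(0) = (NOT A1 AND NOT A2)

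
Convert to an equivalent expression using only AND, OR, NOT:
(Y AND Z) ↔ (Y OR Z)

((Y AND Z) AND (Y OR Z)) OR (NOT (Y AND Z) AND NOT (Y OR Z))
(Biconditional = both true or both false)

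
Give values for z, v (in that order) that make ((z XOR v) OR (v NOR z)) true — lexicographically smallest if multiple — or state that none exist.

z=0, v=0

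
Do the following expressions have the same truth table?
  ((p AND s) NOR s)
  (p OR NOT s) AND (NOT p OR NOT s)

Yes, they are equivalent — the two output columns agree on all 4 assignments:
p | s | Expression 1 | Expression 2
-----------------------------------
0 | 0 | 1 | 1
0 | 1 | 0 | 0
1 | 0 | 1 | 1
1 | 1 | 0 | 0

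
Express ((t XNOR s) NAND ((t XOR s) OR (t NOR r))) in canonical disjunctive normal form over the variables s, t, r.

(NOT s AND NOT t AND r) OR (NOT s AND t AND NOT r) OR (NOT s AND t AND r) OR (s AND NOT t AND NOT r) OR (s AND NOT t AND r) OR (s AND t AND NOT r) OR (s AND t AND r)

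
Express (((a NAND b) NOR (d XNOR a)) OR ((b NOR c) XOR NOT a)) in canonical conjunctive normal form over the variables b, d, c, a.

(b OR d OR c OR a) AND (b OR d OR NOT c OR NOT a) AND (b OR NOT d OR c OR a) AND (b OR NOT d OR NOT c OR NOT a) AND (NOT b OR NOT d OR c OR NOT a) AND (NOT b OR NOT d OR NOT c OR NOT a)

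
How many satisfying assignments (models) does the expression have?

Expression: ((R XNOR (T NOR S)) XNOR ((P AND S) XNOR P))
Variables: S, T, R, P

Satisfying assignments: (0,0,0,1), (0,0,1,0), (0,1,0,0), (0,1,1,1), (1,0,0,0), (1,0,0,1), (1,1,0,0), (1,1,0,1)
Count: 8 out of 16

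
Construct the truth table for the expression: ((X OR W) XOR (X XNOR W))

W | X | Output
--------------
0 | 0 | 1
0 | 1 | 1
1 | 0 | 1
1 | 1 | 0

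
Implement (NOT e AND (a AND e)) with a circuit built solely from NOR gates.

(((e NOR e) NOR (e NOR e)) NOR (((a NOR a) NOR (e NOR e)) NOR ((a NOR a) NOR (e NOR e))))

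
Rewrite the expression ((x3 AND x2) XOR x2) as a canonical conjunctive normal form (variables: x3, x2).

(x3 OR x2) AND (NOT x3 OR x2) AND (NOT x3 OR NOT x2)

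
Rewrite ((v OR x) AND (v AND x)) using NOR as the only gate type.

((((v NOR x) NOR (v NOR x)) NOR ((v NOR x) NOR (v NOR x))) NOR (((v NOR v) NOR (x NOR x)) NOR ((v NOR v) NOR (x NOR x))))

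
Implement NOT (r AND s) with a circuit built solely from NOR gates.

(((r NOR r) NOR (s NOR s)) NOR ((r NOR r) NOR (s NOR s)))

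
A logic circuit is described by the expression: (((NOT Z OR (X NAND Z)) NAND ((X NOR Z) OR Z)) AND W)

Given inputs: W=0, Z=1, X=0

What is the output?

Substituting: (((NOT 1 OR (0 NAND 1)) NAND ((0 NOR 1) OR 1)) AND 0)
= 0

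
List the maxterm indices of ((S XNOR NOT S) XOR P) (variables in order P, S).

ΠM(0, 1) = (P OR S) AND (P OR NOT S)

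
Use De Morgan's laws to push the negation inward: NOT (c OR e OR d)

NOT c AND NOT e AND NOT d
De Morgan's: NOT(OR of terms) = AND of negations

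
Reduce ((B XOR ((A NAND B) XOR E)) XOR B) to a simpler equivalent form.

By XOR self-cancellation ((E XOR v) XOR v = E):
= ((A NAND B) XOR E)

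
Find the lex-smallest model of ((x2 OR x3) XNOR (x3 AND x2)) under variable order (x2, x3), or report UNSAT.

x2=0, x3=0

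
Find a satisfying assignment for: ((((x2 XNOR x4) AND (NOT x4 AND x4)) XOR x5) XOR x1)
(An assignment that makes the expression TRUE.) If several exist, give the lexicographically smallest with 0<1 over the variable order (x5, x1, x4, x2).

x5=0, x1=1, x4=0, x2=0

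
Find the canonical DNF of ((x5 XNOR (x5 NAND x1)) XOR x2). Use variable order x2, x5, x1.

(NOT x2 AND x5 AND NOT x1) OR (x2 AND NOT x5 AND NOT x1) OR (x2 AND NOT x5 AND x1) OR (x2 AND x5 AND x1)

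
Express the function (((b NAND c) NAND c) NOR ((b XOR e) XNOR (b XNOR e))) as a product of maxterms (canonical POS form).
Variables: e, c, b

ΠM(0, 1, 3, 4, 5, 7) = (e OR c OR b) AND (e OR c OR NOT b) AND (e OR NOT c OR NOT b) AND (NOT e OR c OR b) AND (NOT e OR c OR NOT b) AND (NOT e OR NOT c OR NOT b)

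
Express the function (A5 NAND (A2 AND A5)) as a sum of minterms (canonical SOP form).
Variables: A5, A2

Σm(0, 1, 2) = (NOT A5 AND NOT A2) OR (NOT A5 AND A2) OR (A5 AND NOT A2)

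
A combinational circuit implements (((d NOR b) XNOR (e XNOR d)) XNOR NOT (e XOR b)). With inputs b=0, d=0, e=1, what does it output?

Substituting: (((0 NOR 0) XNOR (1 XNOR 0)) XNOR NOT (1 XOR 0))
= 1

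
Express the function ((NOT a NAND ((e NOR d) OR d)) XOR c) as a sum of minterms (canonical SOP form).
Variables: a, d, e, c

Σm(1, 2, 5, 7, 8, 10, 12, 14) = (NOT a AND NOT d AND NOT e AND c) OR (NOT a AND NOT d AND e AND NOT c) OR (NOT a AND d AND NOT e AND c) OR (NOT a AND d AND e AND c) OR (a AND NOT d AND NOT e AND NOT c) OR (a AND NOT d AND e AND NOT c) OR (a AND d AND NOT e AND NOT c) OR (a AND d AND e AND NOT c)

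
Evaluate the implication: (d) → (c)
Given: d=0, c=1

Antecedent (d) = 0; consequent (c) = 1.
0 → 1 = 1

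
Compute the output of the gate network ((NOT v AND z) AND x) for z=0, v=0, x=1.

Substituting: ((NOT 0 AND 0) AND 1)
= 0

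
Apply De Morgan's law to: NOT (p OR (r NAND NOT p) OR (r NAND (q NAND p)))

NOT p AND NOT (r NAND NOT p) AND NOT (r NAND (q NAND p))
De Morgan's: NOT(OR of terms) = AND of negations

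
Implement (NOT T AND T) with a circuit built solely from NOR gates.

(((T NOR T) NOR (T NOR T)) NOR (T NOR T))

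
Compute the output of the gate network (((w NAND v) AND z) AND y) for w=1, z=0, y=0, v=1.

Substituting: (((1 NAND 1) AND 0) AND 0)
= 0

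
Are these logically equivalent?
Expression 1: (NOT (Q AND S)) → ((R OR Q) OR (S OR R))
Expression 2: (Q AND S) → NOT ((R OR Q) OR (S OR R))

No, Inverse is not equivalent to original (counterexample: Q=0, R=0, S=0)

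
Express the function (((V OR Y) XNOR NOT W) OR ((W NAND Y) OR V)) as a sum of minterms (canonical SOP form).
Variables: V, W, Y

Σm(0, 1, 2, 4, 5, 6, 7) = (NOT V AND NOT W AND NOT Y) OR (NOT V AND NOT W AND Y) OR (NOT V AND W AND NOT Y) OR (V AND NOT W AND NOT Y) OR (V AND NOT W AND Y) OR (V AND W AND NOT Y) OR (V AND W AND Y)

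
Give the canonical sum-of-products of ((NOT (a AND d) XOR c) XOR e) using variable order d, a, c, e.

Σm(0, 3, 4, 7, 8, 11, 13, 14) = (NOT d AND NOT a AND NOT c AND NOT e) OR (NOT d AND NOT a AND c AND e) OR (NOT d AND a AND NOT c AND NOT e) OR (NOT d AND a AND c AND e) OR (d AND NOT a AND NOT c AND NOT e) OR (d AND NOT a AND c AND e) OR (d AND a AND NOT c AND e) OR (d AND a AND c AND NOT e)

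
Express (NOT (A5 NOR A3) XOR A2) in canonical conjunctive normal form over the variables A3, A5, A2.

(A3 OR A5 OR A2) AND (A3 OR NOT A5 OR NOT A2) AND (NOT A3 OR A5 OR NOT A2) AND (NOT A3 OR NOT A5 OR NOT A2)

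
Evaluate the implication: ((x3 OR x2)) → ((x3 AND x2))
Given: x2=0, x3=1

Antecedent ((x3 OR x2)) = 1; consequent ((x3 AND x2)) = 0.
1 → 0 = 0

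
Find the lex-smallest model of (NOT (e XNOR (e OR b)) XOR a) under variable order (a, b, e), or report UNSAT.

a=0, b=1, e=0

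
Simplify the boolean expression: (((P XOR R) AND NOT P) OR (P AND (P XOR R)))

By distribution ((E AND v) OR (E AND NOT v) = E):
= (P XOR R)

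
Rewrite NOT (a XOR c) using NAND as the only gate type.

(((a NAND (a NAND c)) NAND (c NAND (a NAND c))) NAND ((a NAND (a NAND c)) NAND (c NAND (a NAND c))))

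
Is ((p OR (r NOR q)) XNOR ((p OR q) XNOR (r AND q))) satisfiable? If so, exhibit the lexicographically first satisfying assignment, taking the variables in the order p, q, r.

p=0, q=0, r=0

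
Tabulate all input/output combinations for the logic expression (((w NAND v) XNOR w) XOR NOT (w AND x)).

w | x | v | Output
------------------
0 | 0 | 0 | 1
0 | 0 | 1 | 1
0 | 1 | 0 | 1
0 | 1 | 1 | 1
1 | 0 | 0 | 0
1 | 0 | 1 | 1
1 | 1 | 0 | 1
1 | 1 | 1 | 0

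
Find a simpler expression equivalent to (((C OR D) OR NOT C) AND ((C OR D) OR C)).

By distribution ((E OR v) AND (E OR NOT v) = E):
= (C OR D)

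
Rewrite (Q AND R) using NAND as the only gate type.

((Q NAND R) NAND (Q NAND R))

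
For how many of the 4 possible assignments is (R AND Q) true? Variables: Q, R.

Satisfying assignments: (1,1)
Count: 1 out of 4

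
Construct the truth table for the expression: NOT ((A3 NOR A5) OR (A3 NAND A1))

A3 | A5 | A1 | Output
---------------------
0 | 0 | 0 | 0
0 | 0 | 1 | 0
0 | 1 | 0 | 0
0 | 1 | 1 | 0
1 | 0 | 0 | 0
1 | 0 | 1 | 1
1 | 1 | 0 | 0
1 | 1 | 1 | 1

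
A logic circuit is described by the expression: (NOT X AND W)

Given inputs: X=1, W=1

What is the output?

Substituting: (NOT 1 AND 1)
= 0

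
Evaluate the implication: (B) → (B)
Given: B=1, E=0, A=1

Antecedent (B) = 1; consequent (B) = 1.
1 → 1 = 1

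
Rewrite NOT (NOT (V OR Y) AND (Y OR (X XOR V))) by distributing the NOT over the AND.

(V OR Y) OR NOT (Y OR (X XOR V))
De Morgan's: NOT(AND of terms) = OR of negations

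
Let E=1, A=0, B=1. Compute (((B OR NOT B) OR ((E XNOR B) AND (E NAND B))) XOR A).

Substituting: (((1 OR NOT 1) OR ((1 XNOR 1) AND (1 NAND 1))) XOR 0)
= 1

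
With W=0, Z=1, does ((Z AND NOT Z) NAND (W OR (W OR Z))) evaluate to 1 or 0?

Substituting: ((1 AND NOT 1) NAND (0 OR (0 OR 1)))
= 1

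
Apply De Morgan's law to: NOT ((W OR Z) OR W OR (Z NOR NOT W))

NOT (W OR Z) AND NOT W AND NOT (Z NOR NOT W)
De Morgan's: NOT(OR of terms) = AND of negations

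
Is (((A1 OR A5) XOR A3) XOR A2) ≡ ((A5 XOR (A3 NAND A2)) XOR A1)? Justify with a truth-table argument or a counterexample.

No. Counterexample: with A3=0, A1=0, A2=0, A5=0, Expression 1 = 0 but Expression 2 = 1.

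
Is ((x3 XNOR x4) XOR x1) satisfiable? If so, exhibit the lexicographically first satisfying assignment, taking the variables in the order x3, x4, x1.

x3=0, x4=0, x1=0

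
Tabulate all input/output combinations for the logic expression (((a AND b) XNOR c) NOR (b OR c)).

b | a | c | Output
------------------
0 | 0 | 0 | 0
0 | 0 | 1 | 0
0 | 1 | 0 | 0
0 | 1 | 1 | 0
1 | 0 | 0 | 0
1 | 0 | 1 | 0
1 | 1 | 0 | 0
1 | 1 | 1 | 0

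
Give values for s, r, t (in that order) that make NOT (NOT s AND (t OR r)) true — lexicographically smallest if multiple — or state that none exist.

s=0, r=0, t=0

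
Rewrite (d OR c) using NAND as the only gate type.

((d NAND d) NAND (c NAND c))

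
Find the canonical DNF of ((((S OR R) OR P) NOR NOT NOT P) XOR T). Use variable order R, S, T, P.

(NOT R AND NOT S AND NOT T AND NOT P) OR (NOT R AND NOT S AND T AND P) OR (NOT R AND S AND T AND NOT P) OR (NOT R AND S AND T AND P) OR (R AND NOT S AND T AND NOT P) OR (R AND NOT S AND T AND P) OR (R AND S AND T AND NOT P) OR (R AND S AND T AND P)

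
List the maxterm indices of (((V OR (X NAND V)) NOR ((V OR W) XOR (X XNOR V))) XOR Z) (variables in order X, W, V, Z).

ΠM(0, 2, 4, 6, 8, 10, 12, 14) = (X OR W OR V OR Z) AND (X OR W OR NOT V OR Z) AND (X OR NOT W OR V OR Z) AND (X OR NOT W OR NOT V OR Z) AND (NOT X OR W OR V OR Z) AND (NOT X OR W OR NOT V OR Z) AND (NOT X OR NOT W OR V OR Z) AND (NOT X OR NOT W OR NOT V OR Z)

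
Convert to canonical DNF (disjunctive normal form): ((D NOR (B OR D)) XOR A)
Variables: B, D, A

(NOT B AND NOT D AND NOT A) OR (NOT B AND D AND A) OR (B AND NOT D AND A) OR (B AND D AND A)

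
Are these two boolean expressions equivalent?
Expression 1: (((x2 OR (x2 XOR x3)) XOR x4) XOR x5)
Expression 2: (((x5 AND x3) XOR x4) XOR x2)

No. Counterexample: with x4=0, x2=0, x5=0, x3=1, Expression 1 = 1 but Expression 2 = 0.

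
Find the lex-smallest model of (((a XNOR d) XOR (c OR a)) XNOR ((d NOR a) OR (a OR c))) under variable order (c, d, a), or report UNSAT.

c=0, d=0, a=0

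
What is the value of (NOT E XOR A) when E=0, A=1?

Substituting: (NOT 0 XOR 1)
= 0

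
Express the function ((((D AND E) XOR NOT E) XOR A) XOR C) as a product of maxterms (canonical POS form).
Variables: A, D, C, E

ΠM(1, 2, 6, 7, 8, 11, 12, 13) = (A OR D OR C OR NOT E) AND (A OR D OR NOT C OR E) AND (A OR NOT D OR NOT C OR E) AND (A OR NOT D OR NOT C OR NOT E) AND (NOT A OR D OR C OR E) AND (NOT A OR D OR NOT C OR NOT E) AND (NOT A OR NOT D OR C OR E) AND (NOT A OR NOT D OR C OR NOT E)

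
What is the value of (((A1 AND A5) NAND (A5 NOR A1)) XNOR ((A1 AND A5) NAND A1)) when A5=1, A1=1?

Substituting: (((1 AND 1) NAND (1 NOR 1)) XNOR ((1 AND 1) NAND 1))
= 0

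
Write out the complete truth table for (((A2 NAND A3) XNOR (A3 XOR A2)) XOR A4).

A3 | A2 | A4 | Output
---------------------
0 | 0 | 0 | 0
0 | 0 | 1 | 1
0 | 1 | 0 | 1
0 | 1 | 1 | 0
1 | 0 | 0 | 1
1 | 0 | 1 | 0
1 | 1 | 0 | 1
1 | 1 | 1 | 0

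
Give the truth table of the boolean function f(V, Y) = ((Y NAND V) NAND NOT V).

V | Y | Output
--------------
0 | 0 | 0
0 | 1 | 0
1 | 0 | 1
1 | 1 | 1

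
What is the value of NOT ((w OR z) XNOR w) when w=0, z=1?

Substituting: NOT ((0 OR 1) XNOR 0)
= 1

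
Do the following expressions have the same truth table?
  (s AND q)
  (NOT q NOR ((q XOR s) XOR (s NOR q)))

Yes, they are equivalent — the two output columns agree on all 4 assignments:
s | q | Expression 1 | Expression 2
-----------------------------------
0 | 0 | 0 | 0
0 | 1 | 0 | 0
1 | 0 | 0 | 0
1 | 1 | 1 | 1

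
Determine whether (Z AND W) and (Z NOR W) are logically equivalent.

No. Counterexample: with Z=0, W=0, Expression 1 = 0 but Expression 2 = 1.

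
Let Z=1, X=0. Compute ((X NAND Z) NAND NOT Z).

Substituting: ((0 NAND 1) NAND NOT 1)
= 1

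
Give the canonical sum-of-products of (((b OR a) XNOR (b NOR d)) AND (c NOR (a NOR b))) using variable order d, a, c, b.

Σm(4) = (NOT d AND a AND NOT c AND NOT b)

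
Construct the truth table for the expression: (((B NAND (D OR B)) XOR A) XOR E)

A | E | D | B | Output
----------------------
0 | 0 | 0 | 0 | 1
0 | 0 | 0 | 1 | 0
0 | 0 | 1 | 0 | 1
0 | 0 | 1 | 1 | 0
0 | 1 | 0 | 0 | 0
0 | 1 | 0 | 1 | 1
0 | 1 | 1 | 0 | 0
0 | 1 | 1 | 1 | 1
1 | 0 | 0 | 0 | 0
1 | 0 | 0 | 1 | 1
1 | 0 | 1 | 0 | 0
1 | 0 | 1 | 1 | 1
1 | 1 | 0 | 0 | 1
1 | 1 | 0 | 1 | 0
1 | 1 | 1 | 0 | 1
1 | 1 | 1 | 1 | 0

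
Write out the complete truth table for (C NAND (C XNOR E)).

C | E | Output
--------------
0 | 0 | 1
0 | 1 | 1
1 | 0 | 1
1 | 1 | 0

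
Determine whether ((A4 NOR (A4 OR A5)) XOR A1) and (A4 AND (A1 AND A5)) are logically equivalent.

No. Counterexample: with A4=0, A1=0, A5=0, Expression 1 = 1 but Expression 2 = 0.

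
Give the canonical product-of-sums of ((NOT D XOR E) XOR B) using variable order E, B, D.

ΠM(1, 2, 4, 7) = (E OR B OR NOT D) AND (E OR NOT B OR D) AND (NOT E OR B OR D) AND (NOT E OR NOT B OR NOT D)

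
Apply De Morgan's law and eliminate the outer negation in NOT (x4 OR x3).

NOT x4 AND NOT x3
De Morgan's: NOT(OR of terms) = AND of negations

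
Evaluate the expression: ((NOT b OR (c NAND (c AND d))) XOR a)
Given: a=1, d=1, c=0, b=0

Substituting: ((NOT 0 OR (0 NAND (0 AND 1))) XOR 1)
= 0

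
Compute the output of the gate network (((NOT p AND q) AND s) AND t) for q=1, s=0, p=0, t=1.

Substituting: (((NOT 0 AND 1) AND 0) AND 1)
= 0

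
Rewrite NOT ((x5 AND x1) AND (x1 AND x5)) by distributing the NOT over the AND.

NOT (x5 AND x1) OR NOT (x1 AND x5)
De Morgan's: NOT(AND of terms) = OR of negations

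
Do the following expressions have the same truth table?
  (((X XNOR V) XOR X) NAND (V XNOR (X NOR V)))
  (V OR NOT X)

Yes, they are equivalent — the two output columns agree on all 4 assignments:
V | X | Expression 1 | Expression 2
-----------------------------------
0 | 0 | 1 | 1
0 | 1 | 0 | 0
1 | 0 | 1 | 1
1 | 1 | 1 | 1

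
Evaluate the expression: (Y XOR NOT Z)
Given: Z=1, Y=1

Substituting: (1 XOR NOT 1)
= 1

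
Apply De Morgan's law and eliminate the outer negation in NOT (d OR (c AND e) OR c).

NOT d AND NOT (c AND e) AND NOT c
De Morgan's: NOT(OR of terms) = AND of negations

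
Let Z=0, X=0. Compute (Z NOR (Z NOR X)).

Substituting: (0 NOR (0 NOR 0))
= 0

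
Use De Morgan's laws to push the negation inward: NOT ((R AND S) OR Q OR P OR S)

NOT (R AND S) AND NOT Q AND NOT P AND NOT S
De Morgan's: NOT(OR of terms) = AND of negations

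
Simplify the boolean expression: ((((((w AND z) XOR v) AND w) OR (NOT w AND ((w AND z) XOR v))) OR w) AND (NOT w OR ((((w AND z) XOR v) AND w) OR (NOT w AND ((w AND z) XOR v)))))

By distribution ((E OR v) AND (E OR NOT v) = E) then distribution ((E AND v) OR (E AND NOT v) = E):
= ((w AND z) XOR v)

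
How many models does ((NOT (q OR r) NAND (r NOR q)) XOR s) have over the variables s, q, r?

Satisfying assignments: (0,0,1), (0,1,0), (0,1,1), (1,0,0)
Count: 4 out of 8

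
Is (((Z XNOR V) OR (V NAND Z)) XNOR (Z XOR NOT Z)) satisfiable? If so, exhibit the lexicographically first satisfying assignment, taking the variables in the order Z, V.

Z=0, V=0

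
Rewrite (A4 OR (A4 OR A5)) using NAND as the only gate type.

((A4 NAND A4) NAND (((A4 NAND A4) NAND (A5 NAND A5)) NAND ((A4 NAND A4) NAND (A5 NAND A5))))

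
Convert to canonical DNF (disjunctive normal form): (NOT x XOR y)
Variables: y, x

(NOT y AND NOT x) OR (y AND x)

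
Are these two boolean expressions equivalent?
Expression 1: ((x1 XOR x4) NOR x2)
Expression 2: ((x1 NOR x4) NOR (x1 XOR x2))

No. Counterexample: with x4=0, x2=0, x1=0, Expression 1 = 1 but Expression 2 = 0.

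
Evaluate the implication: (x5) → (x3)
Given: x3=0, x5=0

Antecedent (x5) = 0; consequent (x3) = 0.
0 → 0 = 1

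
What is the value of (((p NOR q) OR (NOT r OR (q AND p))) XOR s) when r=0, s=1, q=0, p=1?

Substituting: (((1 NOR 0) OR (NOT 0 OR (0 AND 1))) XOR 1)
= 0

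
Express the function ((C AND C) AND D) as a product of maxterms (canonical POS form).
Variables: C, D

ΠM(0, 1, 2) = (C OR D) AND (C OR NOT D) AND (NOT C OR D)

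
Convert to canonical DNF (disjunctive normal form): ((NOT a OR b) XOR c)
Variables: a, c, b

(NOT a AND NOT c AND NOT b) OR (NOT a AND NOT c AND b) OR (a AND NOT c AND b) OR (a AND c AND NOT b)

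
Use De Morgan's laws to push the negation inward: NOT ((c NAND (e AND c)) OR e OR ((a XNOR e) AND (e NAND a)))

NOT (c NAND (e AND c)) AND NOT e AND NOT ((a XNOR e) AND (e NAND a))
De Morgan's: NOT(OR of terms) = AND of negations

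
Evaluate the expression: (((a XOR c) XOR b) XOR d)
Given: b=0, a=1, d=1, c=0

Substituting: (((1 XOR 0) XOR 0) XOR 1)
= 0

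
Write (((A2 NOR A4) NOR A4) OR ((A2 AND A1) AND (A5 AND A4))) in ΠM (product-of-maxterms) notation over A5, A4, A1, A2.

ΠM(0, 2, 4, 5, 6, 7, 8, 10, 12, 13, 14) = (A5 OR A4 OR A1 OR A2) AND (A5 OR A4 OR NOT A1 OR A2) AND (A5 OR NOT A4 OR A1 OR A2) AND (A5 OR NOT A4 OR A1 OR NOT A2) AND (A5 OR NOT A4 OR NOT A1 OR A2) AND (A5 OR NOT A4 OR NOT A1 OR NOT A2) AND (NOT A5 OR A4 OR A1 OR A2) AND (NOT A5 OR A4 OR NOT A1 OR A2) AND (NOT A5 OR NOT A4 OR A1 OR A2) AND (NOT A5 OR NOT A4 OR A1 OR NOT A2) AND (NOT A5 OR NOT A4 OR NOT A1 OR A2)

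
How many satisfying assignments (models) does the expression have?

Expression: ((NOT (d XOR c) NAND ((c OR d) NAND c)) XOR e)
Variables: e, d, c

Satisfying assignments: (0,0,1), (0,1,0), (0,1,1), (1,0,0)
Count: 4 out of 8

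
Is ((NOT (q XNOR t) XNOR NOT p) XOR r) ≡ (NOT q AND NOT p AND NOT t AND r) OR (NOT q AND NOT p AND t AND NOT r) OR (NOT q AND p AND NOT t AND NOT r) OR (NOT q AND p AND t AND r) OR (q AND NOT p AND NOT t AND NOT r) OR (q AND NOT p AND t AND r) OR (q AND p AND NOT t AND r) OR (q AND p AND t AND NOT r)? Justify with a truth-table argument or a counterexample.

Yes, they are equivalent — the two output columns agree on all 16 assignments:
q | p | t | r | Expression 1 | Expression 2
-------------------------------------------
0 | 0 | 0 | 0 | 0 | 0
0 | 0 | 0 | 1 | 1 | 1
0 | 0 | 1 | 0 | 1 | 1
0 | 0 | 1 | 1 | 0 | 0
0 | 1 | 0 | 0 | 1 | 1
0 | 1 | 0 | 1 | 0 | 0
0 | 1 | 1 | 0 | 0 | 0
0 | 1 | 1 | 1 | 1 | 1
1 | 0 | 0 | 0 | 1 | 1
1 | 0 | 0 | 1 | 0 | 0
1 | 0 | 1 | 0 | 0 | 0
1 | 0 | 1 | 1 | 1 | 1
1 | 1 | 0 | 0 | 0 | 0
1 | 1 | 0 | 1 | 1 | 1
1 | 1 | 1 | 0 | 1 | 1
1 | 1 | 1 | 1 | 0 | 0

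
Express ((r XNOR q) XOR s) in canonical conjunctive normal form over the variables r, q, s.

(r OR q OR NOT s) AND (r OR NOT q OR s) AND (NOT r OR q OR s) AND (NOT r OR NOT q OR NOT s)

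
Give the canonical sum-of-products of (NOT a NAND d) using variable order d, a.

Σm(0, 1, 3) = (NOT d AND NOT a) OR (NOT d AND a) OR (d AND a)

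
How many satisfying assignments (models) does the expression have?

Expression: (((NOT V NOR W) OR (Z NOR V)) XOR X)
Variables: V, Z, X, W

Satisfying assignments: (0,0,0,0), (0,0,0,1), (0,1,1,0), (0,1,1,1), (1,0,0,0), (1,0,1,1), (1,1,0,0), (1,1,1,1)
Count: 8 out of 16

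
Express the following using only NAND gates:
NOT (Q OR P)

(((Q NAND Q) NAND (P NAND P)) NAND ((Q NAND Q) NAND (P NAND P)))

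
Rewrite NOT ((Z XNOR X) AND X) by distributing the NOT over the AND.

NOT (Z XNOR X) OR NOT X
De Morgan's: NOT(AND of terms) = OR of negations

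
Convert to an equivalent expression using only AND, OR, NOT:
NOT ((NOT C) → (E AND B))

(NOT C) AND NOT (E AND B)
(Negated implication: NOT(A → B) = A AND NOT B)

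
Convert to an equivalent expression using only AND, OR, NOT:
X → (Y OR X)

NOT X OR (Y OR X)
(Implication elimination: A → B = NOT A OR B)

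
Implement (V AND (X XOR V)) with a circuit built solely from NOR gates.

((V NOR V) NOR (((((X NOR V) NOR (X NOR V)) NOR ((X NOR V) NOR (X NOR V))) NOR ((((X NOR X) NOR (V NOR V)) NOR ((X NOR X) NOR (V NOR V))) NOR (((X NOR X) NOR (V NOR V)) NOR ((X NOR X) NOR (V NOR V))))) NOR ((((X NOR V) NOR (X NOR V)) NOR ((X NOR V) NOR (X NOR V))) NOR ((((X NOR X) NOR (V NOR V)) NOR ((X NOR X) NOR (V NOR V))) NOR (((X NOR X) NOR (V NOR V)) NOR ((X NOR X) NOR (V NOR V)))))))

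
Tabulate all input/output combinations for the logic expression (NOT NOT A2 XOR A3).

A2 | A3 | Output
----------------
0 | 0 | 0
0 | 1 | 1
1 | 0 | 1
1 | 1 | 0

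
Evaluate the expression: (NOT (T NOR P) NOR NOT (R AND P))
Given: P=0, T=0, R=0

Substituting: (NOT (0 NOR 0) NOR NOT (0 AND 0))
= 0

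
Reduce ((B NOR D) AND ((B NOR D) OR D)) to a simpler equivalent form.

By absorption (E AND (E OR v) = E):
= (B NOR D)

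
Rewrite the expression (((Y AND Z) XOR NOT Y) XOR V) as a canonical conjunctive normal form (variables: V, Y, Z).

(V OR NOT Y OR Z) AND (NOT V OR Y OR Z) AND (NOT V OR Y OR NOT Z) AND (NOT V OR NOT Y OR NOT Z)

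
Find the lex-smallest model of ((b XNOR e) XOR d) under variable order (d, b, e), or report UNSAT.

d=0, b=0, e=0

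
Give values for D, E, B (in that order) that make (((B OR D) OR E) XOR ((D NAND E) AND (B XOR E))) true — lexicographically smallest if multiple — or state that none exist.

D=0, E=1, B=1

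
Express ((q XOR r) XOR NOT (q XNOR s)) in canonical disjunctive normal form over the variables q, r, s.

(NOT q AND NOT r AND s) OR (NOT q AND r AND NOT s) OR (q AND NOT r AND s) OR (q AND r AND NOT s)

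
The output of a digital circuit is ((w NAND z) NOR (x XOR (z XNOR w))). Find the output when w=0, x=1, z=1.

Substituting: ((0 NAND 1) NOR (1 XOR (1 XNOR 0)))
= 0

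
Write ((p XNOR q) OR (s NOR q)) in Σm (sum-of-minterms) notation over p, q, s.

Σm(0, 1, 4, 6, 7) = (NOT p AND NOT q AND NOT s) OR (NOT p AND NOT q AND s) OR (p AND NOT q AND NOT s) OR (p AND q AND NOT s) OR (p AND q AND s)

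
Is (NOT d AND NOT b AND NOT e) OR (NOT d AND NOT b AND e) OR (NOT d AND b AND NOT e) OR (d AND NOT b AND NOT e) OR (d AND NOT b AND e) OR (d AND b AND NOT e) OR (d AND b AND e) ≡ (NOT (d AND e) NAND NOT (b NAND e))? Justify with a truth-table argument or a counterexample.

Yes, they are equivalent — the two output columns agree on all 8 assignments:
d | b | e | Expression 1 | Expression 2
---------------------------------------
0 | 0 | 0 | 1 | 1
0 | 0 | 1 | 1 | 1
0 | 1 | 0 | 1 | 1
0 | 1 | 1 | 0 | 0
1 | 0 | 0 | 1 | 1
1 | 0 | 1 | 1 | 1
1 | 1 | 0 | 1 | 1
1 | 1 | 1 | 1 | 1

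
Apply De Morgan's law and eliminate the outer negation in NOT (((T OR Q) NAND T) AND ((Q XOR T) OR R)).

NOT ((T OR Q) NAND T) OR NOT ((Q XOR T) OR R)
De Morgan's: NOT(AND of terms) = OR of negations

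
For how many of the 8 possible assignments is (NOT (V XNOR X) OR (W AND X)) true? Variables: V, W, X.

Satisfying assignments: (0,0,1), (0,1,1), (1,0,0), (1,1,0), (1,1,1)
Count: 5 out of 8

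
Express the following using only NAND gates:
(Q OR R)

((Q NAND Q) NAND (R NAND R))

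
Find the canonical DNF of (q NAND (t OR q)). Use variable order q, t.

(NOT q AND NOT t) OR (NOT q AND t)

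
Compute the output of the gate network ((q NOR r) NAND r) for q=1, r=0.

Substituting: ((1 NOR 0) NAND 0)
= 1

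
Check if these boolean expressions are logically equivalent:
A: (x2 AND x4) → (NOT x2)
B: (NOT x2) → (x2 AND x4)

No, Converse is not equivalent to original (counterexample: x4=0, x2=0)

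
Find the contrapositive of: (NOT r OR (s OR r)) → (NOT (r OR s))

Contrapositive: (r OR s) → NOT (NOT r OR (s OR r))
Note: A statement and its contrapositive are logically equivalent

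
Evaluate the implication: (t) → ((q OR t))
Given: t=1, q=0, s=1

Antecedent (t) = 1; consequent ((q OR t)) = 1.
1 → 1 = 1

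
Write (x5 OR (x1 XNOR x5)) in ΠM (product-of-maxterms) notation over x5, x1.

ΠM(1) = (x5 OR NOT x1)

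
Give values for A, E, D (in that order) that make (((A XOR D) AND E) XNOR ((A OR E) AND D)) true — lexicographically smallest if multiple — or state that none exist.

A=0, E=0, D=0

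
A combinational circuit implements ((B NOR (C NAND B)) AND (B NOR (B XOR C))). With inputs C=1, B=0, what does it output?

Substituting: ((0 NOR (1 NAND 0)) AND (0 NOR (0 XOR 1)))
= 0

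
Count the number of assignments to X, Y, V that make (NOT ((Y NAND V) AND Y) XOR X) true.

Satisfying assignments: (0,0,0), (0,0,1), (0,1,1), (1,1,0)
Count: 4 out of 8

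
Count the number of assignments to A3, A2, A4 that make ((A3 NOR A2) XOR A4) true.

Satisfying assignments: (0,0,0), (0,1,1), (1,0,1), (1,1,1)
Count: 4 out of 8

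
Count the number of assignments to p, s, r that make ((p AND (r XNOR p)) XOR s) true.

Satisfying assignments: (0,1,0), (0,1,1), (1,0,1), (1,1,0)
Count: 4 out of 8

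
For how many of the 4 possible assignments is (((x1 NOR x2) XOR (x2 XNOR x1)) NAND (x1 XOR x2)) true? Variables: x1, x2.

Satisfying assignments: (0,0), (0,1), (1,0), (1,1)
Count: 4 out of 4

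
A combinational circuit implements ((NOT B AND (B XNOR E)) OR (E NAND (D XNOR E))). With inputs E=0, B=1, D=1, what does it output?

Substituting: ((NOT 1 AND (1 XNOR 0)) OR (0 NAND (1 XNOR 0)))
= 1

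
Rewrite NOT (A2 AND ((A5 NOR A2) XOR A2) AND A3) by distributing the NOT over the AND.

NOT A2 OR NOT ((A5 NOR A2) XOR A2) OR NOT A3
De Morgan's: NOT(AND of terms) = OR of negations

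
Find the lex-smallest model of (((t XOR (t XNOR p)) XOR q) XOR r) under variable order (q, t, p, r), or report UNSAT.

q=0, t=0, p=0, r=0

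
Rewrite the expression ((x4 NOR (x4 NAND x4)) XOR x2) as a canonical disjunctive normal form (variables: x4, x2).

(NOT x4 AND x2) OR (x4 AND x2)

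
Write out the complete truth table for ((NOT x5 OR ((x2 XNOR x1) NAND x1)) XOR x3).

x1 | x2 | x3 | x5 | Output
--------------------------
0 | 0 | 0 | 0 | 1
0 | 0 | 0 | 1 | 1
0 | 0 | 1 | 0 | 0
0 | 0 | 1 | 1 | 0
0 | 1 | 0 | 0 | 1
0 | 1 | 0 | 1 | 1
0 | 1 | 1 | 0 | 0
0 | 1 | 1 | 1 | 0
1 | 0 | 0 | 0 | 1
1 | 0 | 0 | 1 | 1
1 | 0 | 1 | 0 | 0
1 | 0 | 1 | 1 | 0
1 | 1 | 0 | 0 | 1
1 | 1 | 0 | 1 | 0
1 | 1 | 1 | 0 | 0
1 | 1 | 1 | 1 | 1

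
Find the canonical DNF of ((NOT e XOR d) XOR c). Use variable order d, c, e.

(NOT d AND NOT c AND NOT e) OR (NOT d AND c AND e) OR (d AND NOT c AND e) OR (d AND c AND NOT e)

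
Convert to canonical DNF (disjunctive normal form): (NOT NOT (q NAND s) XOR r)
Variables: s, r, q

(NOT s AND NOT r AND NOT q) OR (NOT s AND NOT r AND q) OR (s AND NOT r AND NOT q) OR (s AND r AND q)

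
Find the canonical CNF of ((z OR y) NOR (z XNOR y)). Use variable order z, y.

(z OR y) AND (z OR NOT y) AND (NOT z OR y) AND (NOT z OR NOT y)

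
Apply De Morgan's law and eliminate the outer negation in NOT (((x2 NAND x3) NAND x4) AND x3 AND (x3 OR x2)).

NOT ((x2 NAND x3) NAND x4) OR NOT x3 OR NOT (x3 OR x2)
De Morgan's: NOT(AND of terms) = OR of negations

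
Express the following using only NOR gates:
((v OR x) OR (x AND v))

((((v NOR x) NOR (v NOR x)) NOR ((x NOR x) NOR (v NOR v))) NOR (((v NOR x) NOR (v NOR x)) NOR ((x NOR x) NOR (v NOR v))))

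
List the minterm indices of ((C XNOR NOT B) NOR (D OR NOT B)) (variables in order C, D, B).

Σm(5) = (C AND NOT D AND B)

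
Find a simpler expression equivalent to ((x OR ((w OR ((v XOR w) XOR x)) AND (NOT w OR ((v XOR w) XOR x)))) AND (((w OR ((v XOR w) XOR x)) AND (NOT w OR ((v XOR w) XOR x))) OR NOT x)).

By distribution ((E OR v) AND (E OR NOT v) = E) then distribution ((E OR v) AND (E OR NOT v) = E):
= ((v XOR w) XOR x)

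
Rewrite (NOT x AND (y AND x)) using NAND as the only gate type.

(((x NAND x) NAND ((y NAND x) NAND (y NAND x))) NAND ((x NAND x) NAND ((y NAND x) NAND (y NAND x))))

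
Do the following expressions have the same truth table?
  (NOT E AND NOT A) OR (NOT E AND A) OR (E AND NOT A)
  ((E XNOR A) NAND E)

Yes, they are equivalent — the two output columns agree on all 4 assignments:
E | A | Expression 1 | Expression 2
-----------------------------------
0 | 0 | 1 | 1
0 | 1 | 1 | 1
1 | 0 | 1 | 1
1 | 1 | 0 | 0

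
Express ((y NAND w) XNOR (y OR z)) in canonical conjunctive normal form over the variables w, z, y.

(w OR z OR y) AND (NOT w OR z OR y) AND (NOT w OR z OR NOT y) AND (NOT w OR NOT z OR NOT y)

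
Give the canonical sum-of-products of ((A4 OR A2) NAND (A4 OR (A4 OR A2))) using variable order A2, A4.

Σm(0) = (NOT A2 AND NOT A4)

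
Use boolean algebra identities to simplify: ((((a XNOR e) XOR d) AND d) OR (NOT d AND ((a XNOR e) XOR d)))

By distribution ((E AND v) OR (E AND NOT v) = E):
= ((a XNOR e) XOR d)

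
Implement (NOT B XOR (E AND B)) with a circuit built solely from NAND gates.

(((B NAND B) NAND ((B NAND B) NAND ((E NAND B) NAND (E NAND B)))) NAND (((E NAND B) NAND (E NAND B)) NAND ((B NAND B) NAND ((E NAND B) NAND (E NAND B)))))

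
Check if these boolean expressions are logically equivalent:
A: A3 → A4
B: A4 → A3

No, Converse is not equivalent to original (counterexample: A3=0, A4=1)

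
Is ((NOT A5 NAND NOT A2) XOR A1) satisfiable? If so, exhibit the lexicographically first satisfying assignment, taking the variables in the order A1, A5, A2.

A1=0, A5=0, A2=1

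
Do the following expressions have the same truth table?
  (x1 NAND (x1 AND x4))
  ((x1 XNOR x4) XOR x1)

No. Counterexample: with x1=0, x4=1, Expression 1 = 1 but Expression 2 = 0.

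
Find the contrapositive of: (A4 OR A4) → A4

Contrapositive: NOT A4 → NOT (A4 OR A4)
Note: A statement and its contrapositive are logically equivalent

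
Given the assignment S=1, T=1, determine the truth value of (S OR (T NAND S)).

Substituting: (1 OR (1 NAND 1))
= 1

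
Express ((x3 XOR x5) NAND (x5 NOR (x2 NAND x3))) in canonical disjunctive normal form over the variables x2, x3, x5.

(NOT x2 AND NOT x3 AND NOT x5) OR (NOT x2 AND NOT x3 AND x5) OR (NOT x2 AND x3 AND NOT x5) OR (NOT x2 AND x3 AND x5) OR (x2 AND NOT x3 AND NOT x5) OR (x2 AND NOT x3 AND x5) OR (x2 AND x3 AND x5)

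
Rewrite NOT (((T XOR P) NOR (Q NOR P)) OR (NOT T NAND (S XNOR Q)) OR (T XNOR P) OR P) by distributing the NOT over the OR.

NOT ((T XOR P) NOR (Q NOR P)) AND NOT (NOT T NAND (S XNOR Q)) AND NOT (T XNOR P) AND NOT P
De Morgan's: NOT(OR of terms) = AND of negations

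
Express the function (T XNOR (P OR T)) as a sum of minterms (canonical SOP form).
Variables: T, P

Σm(0, 2, 3) = (NOT T AND NOT P) OR (T AND NOT P) OR (T AND P)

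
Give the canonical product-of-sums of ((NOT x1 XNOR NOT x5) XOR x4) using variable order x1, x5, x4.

ΠM(1, 2, 4, 7) = (x1 OR x5 OR NOT x4) AND (x1 OR NOT x5 OR x4) AND (NOT x1 OR x5 OR x4) AND (NOT x1 OR NOT x5 OR NOT x4)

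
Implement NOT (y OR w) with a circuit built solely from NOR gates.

(((y NOR w) NOR (y NOR w)) NOR ((y NOR w) NOR (y NOR w)))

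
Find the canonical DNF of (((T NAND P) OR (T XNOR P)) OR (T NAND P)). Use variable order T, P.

(NOT T AND NOT P) OR (NOT T AND P) OR (T AND NOT P) OR (T AND P)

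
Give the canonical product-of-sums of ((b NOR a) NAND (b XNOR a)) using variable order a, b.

ΠM(0) = (a OR b)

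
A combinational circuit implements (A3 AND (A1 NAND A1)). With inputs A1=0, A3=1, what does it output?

Substituting: (1 AND (0 NAND 0))
= 1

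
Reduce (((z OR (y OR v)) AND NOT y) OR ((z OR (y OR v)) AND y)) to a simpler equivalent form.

By distribution ((E AND v) OR (E AND NOT v) = E):
= (z OR (y OR v))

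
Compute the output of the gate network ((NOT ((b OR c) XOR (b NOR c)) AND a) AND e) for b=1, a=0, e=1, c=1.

Substituting: ((NOT ((1 OR 1) XOR (1 NOR 1)) AND 0) AND 1)
= 0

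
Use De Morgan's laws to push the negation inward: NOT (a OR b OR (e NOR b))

NOT a AND NOT b AND NOT (e NOR b)
De Morgan's: NOT(OR of terms) = AND of negations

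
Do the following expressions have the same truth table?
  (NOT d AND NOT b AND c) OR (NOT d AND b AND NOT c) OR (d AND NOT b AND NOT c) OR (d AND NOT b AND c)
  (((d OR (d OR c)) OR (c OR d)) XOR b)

Yes, they are equivalent — the two output columns agree on all 8 assignments:
d | b | c | Expression 1 | Expression 2
---------------------------------------
0 | 0 | 0 | 0 | 0
0 | 0 | 1 | 1 | 1
0 | 1 | 0 | 1 | 1
0 | 1 | 1 | 0 | 0
1 | 0 | 0 | 1 | 1
1 | 0 | 1 | 1 | 1
1 | 1 | 0 | 0 | 0
1 | 1 | 1 | 0 | 0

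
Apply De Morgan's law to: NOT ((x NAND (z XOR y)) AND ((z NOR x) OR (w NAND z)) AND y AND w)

NOT (x NAND (z XOR y)) OR NOT ((z NOR x) OR (w NAND z)) OR NOT y OR NOT w
De Morgan's: NOT(AND of terms) = OR of negations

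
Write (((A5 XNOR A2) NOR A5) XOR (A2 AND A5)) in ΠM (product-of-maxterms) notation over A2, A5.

ΠM(0, 1) = (A2 OR A5) AND (A2 OR NOT A5)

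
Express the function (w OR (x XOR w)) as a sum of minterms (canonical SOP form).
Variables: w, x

Σm(1, 2, 3) = (NOT w AND x) OR (w AND NOT x) OR (w AND x)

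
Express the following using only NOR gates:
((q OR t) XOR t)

((((((q NOR t) NOR (q NOR t)) NOR t) NOR (((q NOR t) NOR (q NOR t)) NOR t)) NOR ((((q NOR t) NOR (q NOR t)) NOR t) NOR (((q NOR t) NOR (q NOR t)) NOR t))) NOR ((((((q NOR t) NOR (q NOR t)) NOR ((q NOR t) NOR (q NOR t))) NOR (t NOR t)) NOR ((((q NOR t) NOR (q NOR t)) NOR ((q NOR t) NOR (q NOR t))) NOR (t NOR t))) NOR (((((q NOR t) NOR (q NOR t)) NOR ((q NOR t) NOR (q NOR t))) NOR (t NOR t)) NOR ((((q NOR t) NOR (q NOR t)) NOR ((q NOR t) NOR (q NOR t))) NOR (t NOR t)))))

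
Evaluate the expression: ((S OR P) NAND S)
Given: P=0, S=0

Substituting: ((0 OR 0) NAND 0)
= 1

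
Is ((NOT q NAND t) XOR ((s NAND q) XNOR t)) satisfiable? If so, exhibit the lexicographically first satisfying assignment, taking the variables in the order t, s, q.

t=0, s=0, q=0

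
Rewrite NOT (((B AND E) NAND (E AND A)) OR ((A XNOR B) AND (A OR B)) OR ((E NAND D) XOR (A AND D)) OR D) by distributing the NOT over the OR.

NOT ((B AND E) NAND (E AND A)) AND NOT ((A XNOR B) AND (A OR B)) AND NOT ((E NAND D) XOR (A AND D)) AND NOT D
De Morgan's: NOT(OR of terms) = AND of negations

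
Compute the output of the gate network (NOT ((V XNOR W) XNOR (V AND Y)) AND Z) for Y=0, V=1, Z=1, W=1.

Substituting: (NOT ((1 XNOR 1) XNOR (1 AND 0)) AND 1)
= 1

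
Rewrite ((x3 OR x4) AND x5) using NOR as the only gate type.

((((x3 NOR x4) NOR (x3 NOR x4)) NOR ((x3 NOR x4) NOR (x3 NOR x4))) NOR (x5 NOR x5))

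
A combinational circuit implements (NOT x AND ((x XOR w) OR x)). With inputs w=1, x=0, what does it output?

Substituting: (NOT 0 AND ((0 XOR 1) OR 0))
= 1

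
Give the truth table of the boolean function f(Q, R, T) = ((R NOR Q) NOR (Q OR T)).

Q | R | T | Output
------------------
0 | 0 | 0 | 0
0 | 0 | 1 | 0
0 | 1 | 0 | 1
0 | 1 | 1 | 0
1 | 0 | 0 | 0
1 | 0 | 1 | 0
1 | 1 | 0 | 0
1 | 1 | 1 | 0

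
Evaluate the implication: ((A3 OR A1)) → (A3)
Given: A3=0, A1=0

Antecedent ((A3 OR A1)) = 0; consequent (A3) = 0.
0 → 0 = 1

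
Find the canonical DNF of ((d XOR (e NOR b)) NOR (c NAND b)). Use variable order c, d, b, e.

(c AND NOT d AND b AND NOT e) OR (c AND NOT d AND b AND e)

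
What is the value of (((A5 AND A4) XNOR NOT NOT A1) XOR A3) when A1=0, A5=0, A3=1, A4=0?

Substituting: (((0 AND 0) XNOR NOT NOT 0) XOR 1)
= 0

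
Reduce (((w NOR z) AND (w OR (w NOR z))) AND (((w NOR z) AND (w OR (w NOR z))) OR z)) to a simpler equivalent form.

By absorption (E AND (E OR v) = E) then absorption (E AND (E OR v) = E):
= (w NOR z)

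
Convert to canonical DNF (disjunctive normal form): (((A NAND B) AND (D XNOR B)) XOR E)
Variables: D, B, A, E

(NOT D AND NOT B AND NOT A AND NOT E) OR (NOT D AND NOT B AND A AND NOT E) OR (NOT D AND B AND NOT A AND E) OR (NOT D AND B AND A AND E) OR (D AND NOT B AND NOT A AND E) OR (D AND NOT B AND A AND E) OR (D AND B AND NOT A AND NOT E) OR (D AND B AND A AND E)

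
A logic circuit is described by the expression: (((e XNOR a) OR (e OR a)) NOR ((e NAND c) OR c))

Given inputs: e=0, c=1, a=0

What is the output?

Substituting: (((0 XNOR 0) OR (0 OR 0)) NOR ((0 NAND 1) OR 1))
= 0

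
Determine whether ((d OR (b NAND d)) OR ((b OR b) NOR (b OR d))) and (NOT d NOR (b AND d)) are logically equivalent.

No. Counterexample: with d=0, b=0, Expression 1 = 1 but Expression 2 = 0.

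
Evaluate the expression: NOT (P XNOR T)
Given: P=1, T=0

Substituting: NOT (1 XNOR 0)
= 1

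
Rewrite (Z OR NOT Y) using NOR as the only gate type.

((Z NOR (Y NOR Y)) NOR (Z NOR (Y NOR Y)))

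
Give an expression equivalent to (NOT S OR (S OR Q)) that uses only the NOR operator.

(((S NOR S) NOR ((S NOR Q) NOR (S NOR Q))) NOR ((S NOR S) NOR ((S NOR Q) NOR (S NOR Q))))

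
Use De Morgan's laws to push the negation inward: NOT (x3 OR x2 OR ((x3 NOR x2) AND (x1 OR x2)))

NOT x3 AND NOT x2 AND NOT ((x3 NOR x2) AND (x1 OR x2))
De Morgan's: NOT(OR of terms) = AND of negations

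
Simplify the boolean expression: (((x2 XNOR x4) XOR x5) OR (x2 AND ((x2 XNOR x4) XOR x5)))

By absorption (E OR (E AND v) = E):
= ((x2 XNOR x4) XOR x5)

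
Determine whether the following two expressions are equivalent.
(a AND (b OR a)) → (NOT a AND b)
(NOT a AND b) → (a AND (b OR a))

No, Converse is not equivalent to original (counterexample: a=0, c=0, b=1)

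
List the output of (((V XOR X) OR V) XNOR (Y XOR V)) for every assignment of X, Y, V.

X | Y | V | Output
------------------
0 | 0 | 0 | 1
0 | 0 | 1 | 1
0 | 1 | 0 | 0
0 | 1 | 1 | 0
1 | 0 | 0 | 0
1 | 0 | 1 | 1
1 | 1 | 0 | 1
1 | 1 | 1 | 0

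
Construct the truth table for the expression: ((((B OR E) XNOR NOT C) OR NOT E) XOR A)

A | E | B | C | Output
----------------------
0 | 0 | 0 | 0 | 1
0 | 0 | 0 | 1 | 1
0 | 0 | 1 | 0 | 1
0 | 0 | 1 | 1 | 1
0 | 1 | 0 | 0 | 1
0 | 1 | 0 | 1 | 0
0 | 1 | 1 | 0 | 1
0 | 1 | 1 | 1 | 0
1 | 0 | 0 | 0 | 0
1 | 0 | 0 | 1 | 0
1 | 0 | 1 | 0 | 0
1 | 0 | 1 | 1 | 0
1 | 1 | 0 | 0 | 0
1 | 1 | 0 | 1 | 1
1 | 1 | 1 | 0 | 0
1 | 1 | 1 | 1 | 1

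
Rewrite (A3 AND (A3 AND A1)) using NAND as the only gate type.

((A3 NAND ((A3 NAND A1) NAND (A3 NAND A1))) NAND (A3 NAND ((A3 NAND A1) NAND (A3 NAND A1))))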